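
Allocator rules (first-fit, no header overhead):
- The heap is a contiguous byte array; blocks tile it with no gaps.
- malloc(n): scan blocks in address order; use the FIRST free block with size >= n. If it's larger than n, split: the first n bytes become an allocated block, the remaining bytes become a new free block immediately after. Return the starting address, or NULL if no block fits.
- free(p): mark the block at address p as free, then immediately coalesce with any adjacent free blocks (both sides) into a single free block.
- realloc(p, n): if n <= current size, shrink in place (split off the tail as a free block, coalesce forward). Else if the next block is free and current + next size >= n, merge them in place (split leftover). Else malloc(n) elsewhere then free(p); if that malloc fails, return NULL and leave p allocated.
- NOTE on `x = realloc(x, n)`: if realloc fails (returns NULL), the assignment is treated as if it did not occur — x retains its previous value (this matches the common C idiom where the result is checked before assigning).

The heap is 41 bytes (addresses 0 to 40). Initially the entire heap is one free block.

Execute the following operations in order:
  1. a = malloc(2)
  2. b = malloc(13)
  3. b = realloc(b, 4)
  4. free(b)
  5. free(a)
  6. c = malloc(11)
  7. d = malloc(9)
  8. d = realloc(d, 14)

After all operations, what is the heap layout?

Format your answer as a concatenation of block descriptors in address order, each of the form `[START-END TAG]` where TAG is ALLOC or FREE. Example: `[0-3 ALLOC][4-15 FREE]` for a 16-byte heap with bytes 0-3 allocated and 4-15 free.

Op 1: a = malloc(2) -> a = 0; heap: [0-1 ALLOC][2-40 FREE]
Op 2: b = malloc(13) -> b = 2; heap: [0-1 ALLOC][2-14 ALLOC][15-40 FREE]
Op 3: b = realloc(b, 4) -> b = 2; heap: [0-1 ALLOC][2-5 ALLOC][6-40 FREE]
Op 4: free(b) -> (freed b); heap: [0-1 ALLOC][2-40 FREE]
Op 5: free(a) -> (freed a); heap: [0-40 FREE]
Op 6: c = malloc(11) -> c = 0; heap: [0-10 ALLOC][11-40 FREE]
Op 7: d = malloc(9) -> d = 11; heap: [0-10 ALLOC][11-19 ALLOC][20-40 FREE]
Op 8: d = realloc(d, 14) -> d = 11; heap: [0-10 ALLOC][11-24 ALLOC][25-40 FREE]

Answer: [0-10 ALLOC][11-24 ALLOC][25-40 FREE]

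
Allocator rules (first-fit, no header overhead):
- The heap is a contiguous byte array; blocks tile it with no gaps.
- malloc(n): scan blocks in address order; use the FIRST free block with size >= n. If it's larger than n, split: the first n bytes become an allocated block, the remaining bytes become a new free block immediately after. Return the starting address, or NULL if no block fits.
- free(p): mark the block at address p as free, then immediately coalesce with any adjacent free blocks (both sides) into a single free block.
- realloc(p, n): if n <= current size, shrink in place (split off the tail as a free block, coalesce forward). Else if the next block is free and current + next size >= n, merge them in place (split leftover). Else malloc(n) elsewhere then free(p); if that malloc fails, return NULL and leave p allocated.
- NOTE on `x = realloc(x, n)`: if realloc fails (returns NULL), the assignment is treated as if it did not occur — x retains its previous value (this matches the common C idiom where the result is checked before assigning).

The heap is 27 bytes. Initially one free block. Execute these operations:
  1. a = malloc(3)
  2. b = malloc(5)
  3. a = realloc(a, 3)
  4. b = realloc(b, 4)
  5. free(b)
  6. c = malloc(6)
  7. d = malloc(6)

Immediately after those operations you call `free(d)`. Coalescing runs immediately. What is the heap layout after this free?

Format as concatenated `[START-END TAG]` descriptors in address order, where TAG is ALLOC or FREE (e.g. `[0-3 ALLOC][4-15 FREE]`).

Op 1: a = malloc(3) -> a = 0; heap: [0-2 ALLOC][3-26 FREE]
Op 2: b = malloc(5) -> b = 3; heap: [0-2 ALLOC][3-7 ALLOC][8-26 FREE]
Op 3: a = realloc(a, 3) -> a = 0; heap: [0-2 ALLOC][3-7 ALLOC][8-26 FREE]
Op 4: b = realloc(b, 4) -> b = 3; heap: [0-2 ALLOC][3-6 ALLOC][7-26 FREE]
Op 5: free(b) -> (freed b); heap: [0-2 ALLOC][3-26 FREE]
Op 6: c = malloc(6) -> c = 3; heap: [0-2 ALLOC][3-8 ALLOC][9-26 FREE]
Op 7: d = malloc(6) -> d = 9; heap: [0-2 ALLOC][3-8 ALLOC][9-14 ALLOC][15-26 FREE]
free(d): d = 9 -> block [9-14 ALLOC]; mark free, coalesce with adjacent free neighbors -> [0-2 ALLOC][3-8 ALLOC][9-26 FREE]

Answer: [0-2 ALLOC][3-8 ALLOC][9-26 FREE]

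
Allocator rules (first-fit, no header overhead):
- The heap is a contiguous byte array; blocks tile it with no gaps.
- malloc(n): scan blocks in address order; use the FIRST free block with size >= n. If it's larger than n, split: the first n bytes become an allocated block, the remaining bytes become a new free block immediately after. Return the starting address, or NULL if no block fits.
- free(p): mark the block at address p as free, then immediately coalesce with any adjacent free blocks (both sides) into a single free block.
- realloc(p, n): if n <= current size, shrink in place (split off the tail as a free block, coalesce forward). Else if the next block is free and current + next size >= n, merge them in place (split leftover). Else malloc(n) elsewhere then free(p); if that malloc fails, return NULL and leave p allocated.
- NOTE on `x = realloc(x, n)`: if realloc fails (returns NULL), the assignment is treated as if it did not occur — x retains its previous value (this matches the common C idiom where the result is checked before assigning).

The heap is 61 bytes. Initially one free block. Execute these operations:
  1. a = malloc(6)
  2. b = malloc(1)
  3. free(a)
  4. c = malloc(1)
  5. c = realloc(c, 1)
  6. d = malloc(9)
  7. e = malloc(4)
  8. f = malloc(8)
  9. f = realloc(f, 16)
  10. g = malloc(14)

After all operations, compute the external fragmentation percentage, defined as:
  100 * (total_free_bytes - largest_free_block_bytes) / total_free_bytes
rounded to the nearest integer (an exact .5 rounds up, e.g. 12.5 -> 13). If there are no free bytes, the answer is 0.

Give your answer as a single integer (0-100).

Answer: 6

Derivation:
Op 1: a = malloc(6) -> a = 0; heap: [0-5 ALLOC][6-60 FREE]
Op 2: b = malloc(1) -> b = 6; heap: [0-5 ALLOC][6-6 ALLOC][7-60 FREE]
Op 3: free(a) -> (freed a); heap: [0-5 FREE][6-6 ALLOC][7-60 FREE]
Op 4: c = malloc(1) -> c = 0; heap: [0-0 ALLOC][1-5 FREE][6-6 ALLOC][7-60 FREE]
Op 5: c = realloc(c, 1) -> c = 0; heap: [0-0 ALLOC][1-5 FREE][6-6 ALLOC][7-60 FREE]
Op 6: d = malloc(9) -> d = 7; heap: [0-0 ALLOC][1-5 FREE][6-6 ALLOC][7-15 ALLOC][16-60 FREE]
Op 7: e = malloc(4) -> e = 1; heap: [0-0 ALLOC][1-4 ALLOC][5-5 FREE][6-6 ALLOC][7-15 ALLOC][16-60 FREE]
Op 8: f = malloc(8) -> f = 16; heap: [0-0 ALLOC][1-4 ALLOC][5-5 FREE][6-6 ALLOC][7-15 ALLOC][16-23 ALLOC][24-60 FREE]
Op 9: f = realloc(f, 16) -> f = 16; heap: [0-0 ALLOC][1-4 ALLOC][5-5 FREE][6-6 ALLOC][7-15 ALLOC][16-31 ALLOC][32-60 FREE]
Op 10: g = malloc(14) -> g = 32; heap: [0-0 ALLOC][1-4 ALLOC][5-5 FREE][6-6 ALLOC][7-15 ALLOC][16-31 ALLOC][32-45 ALLOC][46-60 FREE]
Free blocks: [1 15] total_free=16 largest=15 -> 100*(16-15)/16 = 100/16 = 6.25 -> rounds to 6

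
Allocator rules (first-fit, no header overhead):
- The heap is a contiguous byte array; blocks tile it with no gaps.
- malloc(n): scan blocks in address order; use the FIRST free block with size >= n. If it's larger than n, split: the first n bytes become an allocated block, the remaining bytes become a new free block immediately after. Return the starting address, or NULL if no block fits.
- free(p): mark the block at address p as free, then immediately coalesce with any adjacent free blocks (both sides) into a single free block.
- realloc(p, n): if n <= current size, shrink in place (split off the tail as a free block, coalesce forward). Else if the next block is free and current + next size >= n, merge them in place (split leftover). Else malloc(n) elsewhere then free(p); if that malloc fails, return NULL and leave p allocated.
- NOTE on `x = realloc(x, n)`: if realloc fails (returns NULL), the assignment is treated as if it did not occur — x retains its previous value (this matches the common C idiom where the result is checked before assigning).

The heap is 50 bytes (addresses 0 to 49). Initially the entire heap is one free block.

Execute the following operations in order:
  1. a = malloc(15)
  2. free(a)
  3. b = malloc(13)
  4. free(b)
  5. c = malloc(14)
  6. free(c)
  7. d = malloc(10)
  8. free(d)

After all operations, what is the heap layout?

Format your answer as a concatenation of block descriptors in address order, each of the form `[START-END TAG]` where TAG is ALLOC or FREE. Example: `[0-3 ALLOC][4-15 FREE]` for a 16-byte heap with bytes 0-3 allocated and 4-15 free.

Answer: [0-49 FREE]

Derivation:
Op 1: a = malloc(15) -> a = 0; heap: [0-14 ALLOC][15-49 FREE]
Op 2: free(a) -> (freed a); heap: [0-49 FREE]
Op 3: b = malloc(13) -> b = 0; heap: [0-12 ALLOC][13-49 FREE]
Op 4: free(b) -> (freed b); heap: [0-49 FREE]
Op 5: c = malloc(14) -> c = 0; heap: [0-13 ALLOC][14-49 FREE]
Op 6: free(c) -> (freed c); heap: [0-49 FREE]
Op 7: d = malloc(10) -> d = 0; heap: [0-9 ALLOC][10-49 FREE]
Op 8: free(d) -> (freed d); heap: [0-49 FREE]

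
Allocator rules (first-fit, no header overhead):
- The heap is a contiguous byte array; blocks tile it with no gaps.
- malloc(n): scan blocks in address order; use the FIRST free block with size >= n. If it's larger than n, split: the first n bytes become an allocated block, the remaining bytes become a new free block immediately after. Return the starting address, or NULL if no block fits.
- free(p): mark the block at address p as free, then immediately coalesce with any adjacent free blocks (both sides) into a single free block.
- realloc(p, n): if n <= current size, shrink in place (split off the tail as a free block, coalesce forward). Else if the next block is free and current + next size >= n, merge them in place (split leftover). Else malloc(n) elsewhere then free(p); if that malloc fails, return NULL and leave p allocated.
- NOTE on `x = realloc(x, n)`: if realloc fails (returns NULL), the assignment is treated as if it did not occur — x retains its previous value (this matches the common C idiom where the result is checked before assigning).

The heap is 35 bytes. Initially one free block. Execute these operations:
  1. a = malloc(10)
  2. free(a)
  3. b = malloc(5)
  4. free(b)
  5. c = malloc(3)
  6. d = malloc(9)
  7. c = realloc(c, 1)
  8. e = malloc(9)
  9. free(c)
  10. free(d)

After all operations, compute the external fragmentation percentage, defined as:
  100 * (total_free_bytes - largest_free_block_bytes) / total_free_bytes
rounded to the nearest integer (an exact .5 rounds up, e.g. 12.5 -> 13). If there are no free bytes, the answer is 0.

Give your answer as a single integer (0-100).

Answer: 46

Derivation:
Op 1: a = malloc(10) -> a = 0; heap: [0-9 ALLOC][10-34 FREE]
Op 2: free(a) -> (freed a); heap: [0-34 FREE]
Op 3: b = malloc(5) -> b = 0; heap: [0-4 ALLOC][5-34 FREE]
Op 4: free(b) -> (freed b); heap: [0-34 FREE]
Op 5: c = malloc(3) -> c = 0; heap: [0-2 ALLOC][3-34 FREE]
Op 6: d = malloc(9) -> d = 3; heap: [0-2 ALLOC][3-11 ALLOC][12-34 FREE]
Op 7: c = realloc(c, 1) -> c = 0; heap: [0-0 ALLOC][1-2 FREE][3-11 ALLOC][12-34 FREE]
Op 8: e = malloc(9) -> e = 12; heap: [0-0 ALLOC][1-2 FREE][3-11 ALLOC][12-20 ALLOC][21-34 FREE]
Op 9: free(c) -> (freed c); heap: [0-2 FREE][3-11 ALLOC][12-20 ALLOC][21-34 FREE]
Op 10: free(d) -> (freed d); heap: [0-11 FREE][12-20 ALLOC][21-34 FREE]
Free blocks: [12 14] total_free=26 largest=14 -> 100*(26-14)/26 = 1200/26 ≈ 46.154 -> rounds to 46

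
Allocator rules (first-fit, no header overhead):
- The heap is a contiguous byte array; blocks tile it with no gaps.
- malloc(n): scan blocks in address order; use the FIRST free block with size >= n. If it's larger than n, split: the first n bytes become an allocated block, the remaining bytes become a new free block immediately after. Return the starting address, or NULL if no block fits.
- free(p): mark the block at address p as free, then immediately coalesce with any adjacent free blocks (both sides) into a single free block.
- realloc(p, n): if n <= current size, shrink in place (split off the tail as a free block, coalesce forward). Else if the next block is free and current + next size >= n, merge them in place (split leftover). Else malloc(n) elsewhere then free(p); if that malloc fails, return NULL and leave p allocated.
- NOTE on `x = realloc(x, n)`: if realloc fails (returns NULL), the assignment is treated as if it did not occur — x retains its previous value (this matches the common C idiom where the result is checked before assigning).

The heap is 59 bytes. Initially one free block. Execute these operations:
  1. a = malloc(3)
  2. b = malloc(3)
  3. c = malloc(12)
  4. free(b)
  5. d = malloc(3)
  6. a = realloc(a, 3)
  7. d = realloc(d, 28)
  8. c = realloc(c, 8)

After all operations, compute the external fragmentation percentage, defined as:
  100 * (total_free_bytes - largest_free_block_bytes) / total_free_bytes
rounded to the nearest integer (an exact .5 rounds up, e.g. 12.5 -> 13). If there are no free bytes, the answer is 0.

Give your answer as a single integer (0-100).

Answer: 35

Derivation:
Op 1: a = malloc(3) -> a = 0; heap: [0-2 ALLOC][3-58 FREE]
Op 2: b = malloc(3) -> b = 3; heap: [0-2 ALLOC][3-5 ALLOC][6-58 FREE]
Op 3: c = malloc(12) -> c = 6; heap: [0-2 ALLOC][3-5 ALLOC][6-17 ALLOC][18-58 FREE]
Op 4: free(b) -> (freed b); heap: [0-2 ALLOC][3-5 FREE][6-17 ALLOC][18-58 FREE]
Op 5: d = malloc(3) -> d = 3; heap: [0-2 ALLOC][3-5 ALLOC][6-17 ALLOC][18-58 FREE]
Op 6: a = realloc(a, 3) -> a = 0; heap: [0-2 ALLOC][3-5 ALLOC][6-17 ALLOC][18-58 FREE]
Op 7: d = realloc(d, 28) -> d = 18; heap: [0-2 ALLOC][3-5 FREE][6-17 ALLOC][18-45 ALLOC][46-58 FREE]
Op 8: c = realloc(c, 8) -> c = 6; heap: [0-2 ALLOC][3-5 FREE][6-13 ALLOC][14-17 FREE][18-45 ALLOC][46-58 FREE]
Free blocks: [3 4 13] total_free=20 largest=13 -> 100*(20-13)/20 = 700/20 = 35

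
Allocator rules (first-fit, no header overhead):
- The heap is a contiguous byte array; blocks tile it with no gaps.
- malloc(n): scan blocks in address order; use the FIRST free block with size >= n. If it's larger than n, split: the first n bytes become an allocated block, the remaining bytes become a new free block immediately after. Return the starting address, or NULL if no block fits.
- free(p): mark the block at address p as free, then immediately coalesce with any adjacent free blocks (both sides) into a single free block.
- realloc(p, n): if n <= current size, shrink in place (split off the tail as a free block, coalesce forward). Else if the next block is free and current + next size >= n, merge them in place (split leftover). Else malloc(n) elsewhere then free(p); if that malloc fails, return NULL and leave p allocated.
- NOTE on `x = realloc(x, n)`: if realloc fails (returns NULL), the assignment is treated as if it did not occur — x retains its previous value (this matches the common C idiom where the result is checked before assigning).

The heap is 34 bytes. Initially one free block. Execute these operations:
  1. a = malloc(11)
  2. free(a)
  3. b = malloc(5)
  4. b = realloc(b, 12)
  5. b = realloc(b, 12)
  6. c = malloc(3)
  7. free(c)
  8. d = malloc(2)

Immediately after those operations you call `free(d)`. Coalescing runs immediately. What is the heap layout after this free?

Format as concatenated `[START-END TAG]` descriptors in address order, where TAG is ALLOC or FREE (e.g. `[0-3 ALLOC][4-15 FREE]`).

Answer: [0-11 ALLOC][12-33 FREE]

Derivation:
Op 1: a = malloc(11) -> a = 0; heap: [0-10 ALLOC][11-33 FREE]
Op 2: free(a) -> (freed a); heap: [0-33 FREE]
Op 3: b = malloc(5) -> b = 0; heap: [0-4 ALLOC][5-33 FREE]
Op 4: b = realloc(b, 12) -> b = 0; heap: [0-11 ALLOC][12-33 FREE]
Op 5: b = realloc(b, 12) -> b = 0; heap: [0-11 ALLOC][12-33 FREE]
Op 6: c = malloc(3) -> c = 12; heap: [0-11 ALLOC][12-14 ALLOC][15-33 FREE]
Op 7: free(c) -> (freed c); heap: [0-11 ALLOC][12-33 FREE]
Op 8: d = malloc(2) -> d = 12; heap: [0-11 ALLOC][12-13 ALLOC][14-33 FREE]
free(d): d = 12 -> block [12-13 ALLOC]; mark free, coalesce with adjacent free neighbors -> [0-11 ALLOC][12-33 FREE]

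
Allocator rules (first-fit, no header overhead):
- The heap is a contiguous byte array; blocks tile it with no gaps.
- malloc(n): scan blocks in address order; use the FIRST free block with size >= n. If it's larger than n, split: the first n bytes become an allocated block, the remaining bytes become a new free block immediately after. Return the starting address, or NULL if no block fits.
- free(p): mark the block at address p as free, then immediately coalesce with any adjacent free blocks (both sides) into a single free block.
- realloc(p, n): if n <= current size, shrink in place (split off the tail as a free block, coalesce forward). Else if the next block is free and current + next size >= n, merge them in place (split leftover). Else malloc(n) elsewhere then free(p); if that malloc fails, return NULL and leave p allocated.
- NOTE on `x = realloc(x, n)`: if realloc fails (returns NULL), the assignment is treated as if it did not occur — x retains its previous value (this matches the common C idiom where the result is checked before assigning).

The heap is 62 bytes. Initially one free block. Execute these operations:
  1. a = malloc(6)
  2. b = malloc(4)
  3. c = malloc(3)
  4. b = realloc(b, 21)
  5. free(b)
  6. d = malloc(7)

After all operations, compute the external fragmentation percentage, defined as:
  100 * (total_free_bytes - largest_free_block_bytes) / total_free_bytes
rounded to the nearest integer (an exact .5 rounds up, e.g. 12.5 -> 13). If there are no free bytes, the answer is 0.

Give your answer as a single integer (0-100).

Op 1: a = malloc(6) -> a = 0; heap: [0-5 ALLOC][6-61 FREE]
Op 2: b = malloc(4) -> b = 6; heap: [0-5 ALLOC][6-9 ALLOC][10-61 FREE]
Op 3: c = malloc(3) -> c = 10; heap: [0-5 ALLOC][6-9 ALLOC][10-12 ALLOC][13-61 FREE]
Op 4: b = realloc(b, 21) -> b = 13; heap: [0-5 ALLOC][6-9 FREE][10-12 ALLOC][13-33 ALLOC][34-61 FREE]
Op 5: free(b) -> (freed b); heap: [0-5 ALLOC][6-9 FREE][10-12 ALLOC][13-61 FREE]
Op 6: d = malloc(7) -> d = 13; heap: [0-5 ALLOC][6-9 FREE][10-12 ALLOC][13-19 ALLOC][20-61 FREE]
Free blocks: [4 42] total_free=46 largest=42 -> 100*(46-42)/46 = 400/46 ≈ 8.696 -> rounds to 9

Answer: 9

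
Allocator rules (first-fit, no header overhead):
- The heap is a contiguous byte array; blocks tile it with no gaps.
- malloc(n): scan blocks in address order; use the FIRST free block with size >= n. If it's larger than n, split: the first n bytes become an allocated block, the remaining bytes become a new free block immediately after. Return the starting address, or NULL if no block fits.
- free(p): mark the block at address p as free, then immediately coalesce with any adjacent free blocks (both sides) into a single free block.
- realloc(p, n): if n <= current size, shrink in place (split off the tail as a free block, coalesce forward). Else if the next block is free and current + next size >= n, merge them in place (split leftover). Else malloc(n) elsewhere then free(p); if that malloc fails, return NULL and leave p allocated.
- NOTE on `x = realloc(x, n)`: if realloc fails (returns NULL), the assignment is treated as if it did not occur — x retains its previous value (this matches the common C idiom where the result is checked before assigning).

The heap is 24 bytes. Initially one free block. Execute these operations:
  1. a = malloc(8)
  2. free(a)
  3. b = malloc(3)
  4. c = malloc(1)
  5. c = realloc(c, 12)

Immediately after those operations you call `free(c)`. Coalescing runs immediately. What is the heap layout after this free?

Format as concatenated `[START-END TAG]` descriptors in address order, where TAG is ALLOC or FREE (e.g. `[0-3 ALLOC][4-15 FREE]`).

Op 1: a = malloc(8) -> a = 0; heap: [0-7 ALLOC][8-23 FREE]
Op 2: free(a) -> (freed a); heap: [0-23 FREE]
Op 3: b = malloc(3) -> b = 0; heap: [0-2 ALLOC][3-23 FREE]
Op 4: c = malloc(1) -> c = 3; heap: [0-2 ALLOC][3-3 ALLOC][4-23 FREE]
Op 5: c = realloc(c, 12) -> c = 3; heap: [0-2 ALLOC][3-14 ALLOC][15-23 FREE]
free(c): c = 3 -> block [3-14 ALLOC]; mark free, coalesce with adjacent free neighbors -> [0-2 ALLOC][3-23 FREE]

Answer: [0-2 ALLOC][3-23 FREE]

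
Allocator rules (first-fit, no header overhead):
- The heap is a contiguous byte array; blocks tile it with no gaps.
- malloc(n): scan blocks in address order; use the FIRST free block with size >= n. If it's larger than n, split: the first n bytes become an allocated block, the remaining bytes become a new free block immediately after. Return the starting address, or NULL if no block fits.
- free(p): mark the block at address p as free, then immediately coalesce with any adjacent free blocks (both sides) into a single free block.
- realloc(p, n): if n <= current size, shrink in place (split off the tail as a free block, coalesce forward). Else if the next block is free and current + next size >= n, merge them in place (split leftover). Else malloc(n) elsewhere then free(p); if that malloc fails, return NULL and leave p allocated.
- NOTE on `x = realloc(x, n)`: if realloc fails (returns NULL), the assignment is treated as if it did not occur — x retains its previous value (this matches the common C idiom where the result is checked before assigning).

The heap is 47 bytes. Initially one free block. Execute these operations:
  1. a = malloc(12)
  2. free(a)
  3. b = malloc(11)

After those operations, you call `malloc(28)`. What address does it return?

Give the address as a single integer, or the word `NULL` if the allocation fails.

Op 1: a = malloc(12) -> a = 0; heap: [0-11 ALLOC][12-46 FREE]
Op 2: free(a) -> (freed a); heap: [0-46 FREE]
Op 3: b = malloc(11) -> b = 0; heap: [0-10 ALLOC][11-46 FREE]
malloc(28): first-fit scan over [0-10 ALLOC][11-46 FREE] -> 11

Answer: 11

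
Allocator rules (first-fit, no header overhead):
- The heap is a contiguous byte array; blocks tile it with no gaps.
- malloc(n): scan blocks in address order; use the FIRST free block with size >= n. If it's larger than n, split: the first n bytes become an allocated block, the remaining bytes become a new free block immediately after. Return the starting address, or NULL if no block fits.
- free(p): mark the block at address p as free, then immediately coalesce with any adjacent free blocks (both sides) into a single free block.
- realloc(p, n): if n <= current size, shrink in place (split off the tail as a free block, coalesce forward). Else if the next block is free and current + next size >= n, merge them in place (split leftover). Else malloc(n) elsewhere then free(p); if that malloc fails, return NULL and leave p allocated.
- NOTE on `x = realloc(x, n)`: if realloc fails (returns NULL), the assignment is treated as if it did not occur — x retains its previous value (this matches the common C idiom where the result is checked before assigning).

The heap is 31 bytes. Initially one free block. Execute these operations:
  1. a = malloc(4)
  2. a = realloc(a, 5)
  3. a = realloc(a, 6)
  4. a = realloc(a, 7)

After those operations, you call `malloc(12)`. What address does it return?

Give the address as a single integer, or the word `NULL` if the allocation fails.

Answer: 7

Derivation:
Op 1: a = malloc(4) -> a = 0; heap: [0-3 ALLOC][4-30 FREE]
Op 2: a = realloc(a, 5) -> a = 0; heap: [0-4 ALLOC][5-30 FREE]
Op 3: a = realloc(a, 6) -> a = 0; heap: [0-5 ALLOC][6-30 FREE]
Op 4: a = realloc(a, 7) -> a = 0; heap: [0-6 ALLOC][7-30 FREE]
malloc(12): first-fit scan over [0-6 ALLOC][7-30 FREE] -> 7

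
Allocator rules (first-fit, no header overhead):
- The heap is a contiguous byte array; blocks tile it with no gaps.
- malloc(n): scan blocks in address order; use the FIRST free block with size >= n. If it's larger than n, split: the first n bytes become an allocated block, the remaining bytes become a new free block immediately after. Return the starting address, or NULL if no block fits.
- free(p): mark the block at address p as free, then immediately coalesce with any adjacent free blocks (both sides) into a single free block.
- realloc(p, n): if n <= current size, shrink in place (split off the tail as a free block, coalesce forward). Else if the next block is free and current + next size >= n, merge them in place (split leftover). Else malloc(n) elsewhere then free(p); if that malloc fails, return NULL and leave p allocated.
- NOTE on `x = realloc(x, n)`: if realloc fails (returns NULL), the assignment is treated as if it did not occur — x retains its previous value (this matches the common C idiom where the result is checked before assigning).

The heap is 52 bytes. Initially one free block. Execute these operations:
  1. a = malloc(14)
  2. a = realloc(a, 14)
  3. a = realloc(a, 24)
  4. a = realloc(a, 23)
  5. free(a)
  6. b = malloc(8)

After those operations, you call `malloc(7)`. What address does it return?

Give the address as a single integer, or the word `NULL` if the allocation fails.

Op 1: a = malloc(14) -> a = 0; heap: [0-13 ALLOC][14-51 FREE]
Op 2: a = realloc(a, 14) -> a = 0; heap: [0-13 ALLOC][14-51 FREE]
Op 3: a = realloc(a, 24) -> a = 0; heap: [0-23 ALLOC][24-51 FREE]
Op 4: a = realloc(a, 23) -> a = 0; heap: [0-22 ALLOC][23-51 FREE]
Op 5: free(a) -> (freed a); heap: [0-51 FREE]
Op 6: b = malloc(8) -> b = 0; heap: [0-7 ALLOC][8-51 FREE]
malloc(7): first-fit scan over [0-7 ALLOC][8-51 FREE] -> 8

Answer: 8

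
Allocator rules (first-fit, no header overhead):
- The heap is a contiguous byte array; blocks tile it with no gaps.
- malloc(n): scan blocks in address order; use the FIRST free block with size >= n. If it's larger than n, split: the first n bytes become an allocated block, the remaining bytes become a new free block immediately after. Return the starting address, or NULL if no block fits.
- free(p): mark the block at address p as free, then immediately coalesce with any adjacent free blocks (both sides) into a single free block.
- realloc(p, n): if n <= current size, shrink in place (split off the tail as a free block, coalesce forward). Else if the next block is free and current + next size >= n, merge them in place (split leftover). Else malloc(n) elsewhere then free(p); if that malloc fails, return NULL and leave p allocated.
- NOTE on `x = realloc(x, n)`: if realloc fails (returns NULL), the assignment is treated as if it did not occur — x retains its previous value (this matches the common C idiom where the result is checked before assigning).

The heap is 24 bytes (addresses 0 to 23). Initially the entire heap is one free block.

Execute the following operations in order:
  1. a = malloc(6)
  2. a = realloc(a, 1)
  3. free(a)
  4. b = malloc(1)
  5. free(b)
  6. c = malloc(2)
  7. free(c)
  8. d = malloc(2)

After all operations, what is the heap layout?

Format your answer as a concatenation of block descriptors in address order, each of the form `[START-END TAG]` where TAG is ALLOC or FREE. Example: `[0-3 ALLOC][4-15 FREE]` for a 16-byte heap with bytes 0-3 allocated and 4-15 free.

Op 1: a = malloc(6) -> a = 0; heap: [0-5 ALLOC][6-23 FREE]
Op 2: a = realloc(a, 1) -> a = 0; heap: [0-0 ALLOC][1-23 FREE]
Op 3: free(a) -> (freed a); heap: [0-23 FREE]
Op 4: b = malloc(1) -> b = 0; heap: [0-0 ALLOC][1-23 FREE]
Op 5: free(b) -> (freed b); heap: [0-23 FREE]
Op 6: c = malloc(2) -> c = 0; heap: [0-1 ALLOC][2-23 FREE]
Op 7: free(c) -> (freed c); heap: [0-23 FREE]
Op 8: d = malloc(2) -> d = 0; heap: [0-1 ALLOC][2-23 FREE]

Answer: [0-1 ALLOC][2-23 FREE]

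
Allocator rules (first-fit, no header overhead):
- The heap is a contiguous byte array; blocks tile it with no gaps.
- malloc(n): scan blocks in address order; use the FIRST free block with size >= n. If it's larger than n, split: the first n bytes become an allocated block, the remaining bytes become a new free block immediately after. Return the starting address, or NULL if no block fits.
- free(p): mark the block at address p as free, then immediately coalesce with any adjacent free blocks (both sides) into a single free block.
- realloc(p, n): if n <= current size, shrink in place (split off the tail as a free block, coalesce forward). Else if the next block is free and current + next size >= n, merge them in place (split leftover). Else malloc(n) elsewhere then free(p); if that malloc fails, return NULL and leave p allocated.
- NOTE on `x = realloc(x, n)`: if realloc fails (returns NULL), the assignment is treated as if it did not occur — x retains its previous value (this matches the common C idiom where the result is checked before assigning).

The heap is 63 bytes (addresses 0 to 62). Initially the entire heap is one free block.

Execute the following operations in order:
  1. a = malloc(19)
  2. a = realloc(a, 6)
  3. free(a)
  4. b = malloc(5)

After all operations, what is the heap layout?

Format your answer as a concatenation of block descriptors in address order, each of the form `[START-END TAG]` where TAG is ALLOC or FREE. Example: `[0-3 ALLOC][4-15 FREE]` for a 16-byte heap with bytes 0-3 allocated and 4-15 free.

Answer: [0-4 ALLOC][5-62 FREE]

Derivation:
Op 1: a = malloc(19) -> a = 0; heap: [0-18 ALLOC][19-62 FREE]
Op 2: a = realloc(a, 6) -> a = 0; heap: [0-5 ALLOC][6-62 FREE]
Op 3: free(a) -> (freed a); heap: [0-62 FREE]
Op 4: b = malloc(5) -> b = 0; heap: [0-4 ALLOC][5-62 FREE]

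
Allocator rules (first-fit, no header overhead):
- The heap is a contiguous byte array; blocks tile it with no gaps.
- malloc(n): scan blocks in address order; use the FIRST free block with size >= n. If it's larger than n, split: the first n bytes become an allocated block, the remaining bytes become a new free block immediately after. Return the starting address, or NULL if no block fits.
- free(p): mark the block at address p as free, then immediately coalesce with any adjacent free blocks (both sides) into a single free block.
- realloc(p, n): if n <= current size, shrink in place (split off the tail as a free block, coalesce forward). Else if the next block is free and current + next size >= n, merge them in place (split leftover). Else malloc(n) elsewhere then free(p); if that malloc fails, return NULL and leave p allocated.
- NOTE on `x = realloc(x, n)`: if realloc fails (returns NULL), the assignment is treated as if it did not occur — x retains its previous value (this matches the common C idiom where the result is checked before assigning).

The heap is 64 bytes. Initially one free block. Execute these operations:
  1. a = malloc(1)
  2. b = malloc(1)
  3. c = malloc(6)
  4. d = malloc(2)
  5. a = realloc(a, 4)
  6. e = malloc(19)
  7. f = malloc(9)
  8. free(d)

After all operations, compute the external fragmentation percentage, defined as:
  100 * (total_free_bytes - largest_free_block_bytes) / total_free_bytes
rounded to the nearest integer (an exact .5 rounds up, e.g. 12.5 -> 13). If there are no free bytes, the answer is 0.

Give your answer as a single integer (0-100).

Op 1: a = malloc(1) -> a = 0; heap: [0-0 ALLOC][1-63 FREE]
Op 2: b = malloc(1) -> b = 1; heap: [0-0 ALLOC][1-1 ALLOC][2-63 FREE]
Op 3: c = malloc(6) -> c = 2; heap: [0-0 ALLOC][1-1 ALLOC][2-7 ALLOC][8-63 FREE]
Op 4: d = malloc(2) -> d = 8; heap: [0-0 ALLOC][1-1 ALLOC][2-7 ALLOC][8-9 ALLOC][10-63 FREE]
Op 5: a = realloc(a, 4) -> a = 10; heap: [0-0 FREE][1-1 ALLOC][2-7 ALLOC][8-9 ALLOC][10-13 ALLOC][14-63 FREE]
Op 6: e = malloc(19) -> e = 14; heap: [0-0 FREE][1-1 ALLOC][2-7 ALLOC][8-9 ALLOC][10-13 ALLOC][14-32 ALLOC][33-63 FREE]
Op 7: f = malloc(9) -> f = 33; heap: [0-0 FREE][1-1 ALLOC][2-7 ALLOC][8-9 ALLOC][10-13 ALLOC][14-32 ALLOC][33-41 ALLOC][42-63 FREE]
Op 8: free(d) -> (freed d); heap: [0-0 FREE][1-1 ALLOC][2-7 ALLOC][8-9 FREE][10-13 ALLOC][14-32 ALLOC][33-41 ALLOC][42-63 FREE]
Free blocks: [1 2 22] total_free=25 largest=22 -> 100*(25-22)/25 = 300/25 = 12

Answer: 12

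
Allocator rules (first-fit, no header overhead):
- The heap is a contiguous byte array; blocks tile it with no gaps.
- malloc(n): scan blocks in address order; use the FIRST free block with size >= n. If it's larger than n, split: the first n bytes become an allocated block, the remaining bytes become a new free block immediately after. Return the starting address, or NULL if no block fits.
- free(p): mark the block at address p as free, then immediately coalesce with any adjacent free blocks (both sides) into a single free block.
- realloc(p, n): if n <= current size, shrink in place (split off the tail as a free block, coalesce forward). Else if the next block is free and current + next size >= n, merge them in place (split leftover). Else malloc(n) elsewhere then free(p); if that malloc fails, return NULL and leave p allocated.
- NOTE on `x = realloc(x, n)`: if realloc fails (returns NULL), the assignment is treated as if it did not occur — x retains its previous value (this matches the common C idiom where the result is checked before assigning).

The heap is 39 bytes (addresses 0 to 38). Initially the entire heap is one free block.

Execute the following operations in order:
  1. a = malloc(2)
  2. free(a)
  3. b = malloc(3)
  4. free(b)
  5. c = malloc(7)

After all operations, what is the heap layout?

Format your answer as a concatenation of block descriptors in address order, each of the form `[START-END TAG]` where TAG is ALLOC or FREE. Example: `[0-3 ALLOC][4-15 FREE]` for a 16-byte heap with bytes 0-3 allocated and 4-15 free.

Answer: [0-6 ALLOC][7-38 FREE]

Derivation:
Op 1: a = malloc(2) -> a = 0; heap: [0-1 ALLOC][2-38 FREE]
Op 2: free(a) -> (freed a); heap: [0-38 FREE]
Op 3: b = malloc(3) -> b = 0; heap: [0-2 ALLOC][3-38 FREE]
Op 4: free(b) -> (freed b); heap: [0-38 FREE]
Op 5: c = malloc(7) -> c = 0; heap: [0-6 ALLOC][7-38 FREE]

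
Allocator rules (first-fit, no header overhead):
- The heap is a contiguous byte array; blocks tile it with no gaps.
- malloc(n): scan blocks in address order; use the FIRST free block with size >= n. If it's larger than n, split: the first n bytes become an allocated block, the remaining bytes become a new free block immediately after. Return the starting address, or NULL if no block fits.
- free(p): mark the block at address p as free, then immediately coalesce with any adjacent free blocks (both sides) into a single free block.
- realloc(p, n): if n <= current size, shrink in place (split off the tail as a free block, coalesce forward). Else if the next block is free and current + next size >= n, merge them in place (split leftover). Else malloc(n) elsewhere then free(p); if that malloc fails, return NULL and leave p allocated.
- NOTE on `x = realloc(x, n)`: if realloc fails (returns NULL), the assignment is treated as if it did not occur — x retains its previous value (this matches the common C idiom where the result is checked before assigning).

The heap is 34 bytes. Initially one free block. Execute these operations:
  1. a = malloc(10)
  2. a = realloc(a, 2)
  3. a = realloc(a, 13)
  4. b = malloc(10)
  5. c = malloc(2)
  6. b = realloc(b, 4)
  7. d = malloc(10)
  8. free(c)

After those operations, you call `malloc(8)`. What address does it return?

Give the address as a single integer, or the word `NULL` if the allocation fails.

Op 1: a = malloc(10) -> a = 0; heap: [0-9 ALLOC][10-33 FREE]
Op 2: a = realloc(a, 2) -> a = 0; heap: [0-1 ALLOC][2-33 FREE]
Op 3: a = realloc(a, 13) -> a = 0; heap: [0-12 ALLOC][13-33 FREE]
Op 4: b = malloc(10) -> b = 13; heap: [0-12 ALLOC][13-22 ALLOC][23-33 FREE]
Op 5: c = malloc(2) -> c = 23; heap: [0-12 ALLOC][13-22 ALLOC][23-24 ALLOC][25-33 FREE]
Op 6: b = realloc(b, 4) -> b = 13; heap: [0-12 ALLOC][13-16 ALLOC][17-22 FREE][23-24 ALLOC][25-33 FREE]
Op 7: d = malloc(10) -> d = NULL; heap: [0-12 ALLOC][13-16 ALLOC][17-22 FREE][23-24 ALLOC][25-33 FREE]
Op 8: free(c) -> (freed c); heap: [0-12 ALLOC][13-16 ALLOC][17-33 FREE]
malloc(8): first-fit scan over [0-12 ALLOC][13-16 ALLOC][17-33 FREE] -> 17

Answer: 17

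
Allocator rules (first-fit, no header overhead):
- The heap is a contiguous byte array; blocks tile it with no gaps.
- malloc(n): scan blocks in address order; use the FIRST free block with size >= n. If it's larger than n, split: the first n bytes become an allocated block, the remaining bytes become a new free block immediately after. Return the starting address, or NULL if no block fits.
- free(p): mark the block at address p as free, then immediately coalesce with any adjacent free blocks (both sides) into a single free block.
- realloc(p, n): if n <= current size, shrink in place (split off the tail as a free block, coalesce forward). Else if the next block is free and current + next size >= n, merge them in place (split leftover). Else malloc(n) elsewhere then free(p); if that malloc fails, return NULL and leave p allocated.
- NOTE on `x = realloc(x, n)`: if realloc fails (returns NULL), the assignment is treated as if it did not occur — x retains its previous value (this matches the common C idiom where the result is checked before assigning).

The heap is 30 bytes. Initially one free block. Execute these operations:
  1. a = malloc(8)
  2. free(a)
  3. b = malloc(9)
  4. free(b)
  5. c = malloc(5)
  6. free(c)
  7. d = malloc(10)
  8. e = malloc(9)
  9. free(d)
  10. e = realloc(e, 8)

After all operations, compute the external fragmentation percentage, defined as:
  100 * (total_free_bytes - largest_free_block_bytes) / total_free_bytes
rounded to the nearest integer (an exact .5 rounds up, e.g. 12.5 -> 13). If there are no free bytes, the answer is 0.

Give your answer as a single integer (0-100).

Op 1: a = malloc(8) -> a = 0; heap: [0-7 ALLOC][8-29 FREE]
Op 2: free(a) -> (freed a); heap: [0-29 FREE]
Op 3: b = malloc(9) -> b = 0; heap: [0-8 ALLOC][9-29 FREE]
Op 4: free(b) -> (freed b); heap: [0-29 FREE]
Op 5: c = malloc(5) -> c = 0; heap: [0-4 ALLOC][5-29 FREE]
Op 6: free(c) -> (freed c); heap: [0-29 FREE]
Op 7: d = malloc(10) -> d = 0; heap: [0-9 ALLOC][10-29 FREE]
Op 8: e = malloc(9) -> e = 10; heap: [0-9 ALLOC][10-18 ALLOC][19-29 FREE]
Op 9: free(d) -> (freed d); heap: [0-9 FREE][10-18 ALLOC][19-29 FREE]
Op 10: e = realloc(e, 8) -> e = 10; heap: [0-9 FREE][10-17 ALLOC][18-29 FREE]
Free blocks: [10 12] total_free=22 largest=12 -> 100*(22-12)/22 = 1000/22 ≈ 45.455 -> rounds to 45

Answer: 45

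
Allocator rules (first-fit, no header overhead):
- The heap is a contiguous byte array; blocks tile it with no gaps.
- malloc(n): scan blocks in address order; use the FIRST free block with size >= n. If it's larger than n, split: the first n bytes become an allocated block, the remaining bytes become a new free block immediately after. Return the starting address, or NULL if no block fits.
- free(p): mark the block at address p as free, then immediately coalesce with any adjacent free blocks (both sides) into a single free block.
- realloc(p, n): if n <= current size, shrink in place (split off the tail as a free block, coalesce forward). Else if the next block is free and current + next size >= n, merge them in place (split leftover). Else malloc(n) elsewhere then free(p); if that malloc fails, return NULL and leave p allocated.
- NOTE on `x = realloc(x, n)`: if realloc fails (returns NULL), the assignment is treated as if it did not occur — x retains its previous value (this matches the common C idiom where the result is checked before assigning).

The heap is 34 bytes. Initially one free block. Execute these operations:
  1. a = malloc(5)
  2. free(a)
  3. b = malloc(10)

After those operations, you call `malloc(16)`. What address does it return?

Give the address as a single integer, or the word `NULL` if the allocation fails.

Answer: 10

Derivation:
Op 1: a = malloc(5) -> a = 0; heap: [0-4 ALLOC][5-33 FREE]
Op 2: free(a) -> (freed a); heap: [0-33 FREE]
Op 3: b = malloc(10) -> b = 0; heap: [0-9 ALLOC][10-33 FREE]
malloc(16): first-fit scan over [0-9 ALLOC][10-33 FREE] -> 10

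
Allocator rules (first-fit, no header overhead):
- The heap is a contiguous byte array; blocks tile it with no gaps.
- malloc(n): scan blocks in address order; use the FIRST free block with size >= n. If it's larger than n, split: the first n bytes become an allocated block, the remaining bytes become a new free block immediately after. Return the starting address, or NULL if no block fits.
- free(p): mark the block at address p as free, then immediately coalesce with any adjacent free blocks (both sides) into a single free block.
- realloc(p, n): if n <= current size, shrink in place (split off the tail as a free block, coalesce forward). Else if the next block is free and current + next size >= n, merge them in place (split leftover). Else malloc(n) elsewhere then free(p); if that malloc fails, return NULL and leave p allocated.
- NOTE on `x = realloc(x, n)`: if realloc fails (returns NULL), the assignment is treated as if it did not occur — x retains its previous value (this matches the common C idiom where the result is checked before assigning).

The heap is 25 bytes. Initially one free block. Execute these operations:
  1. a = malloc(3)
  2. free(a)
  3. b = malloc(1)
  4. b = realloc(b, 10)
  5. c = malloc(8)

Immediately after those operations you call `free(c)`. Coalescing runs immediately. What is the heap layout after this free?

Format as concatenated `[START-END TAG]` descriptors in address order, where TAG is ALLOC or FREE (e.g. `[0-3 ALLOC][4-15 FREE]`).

Op 1: a = malloc(3) -> a = 0; heap: [0-2 ALLOC][3-24 FREE]
Op 2: free(a) -> (freed a); heap: [0-24 FREE]
Op 3: b = malloc(1) -> b = 0; heap: [0-0 ALLOC][1-24 FREE]
Op 4: b = realloc(b, 10) -> b = 0; heap: [0-9 ALLOC][10-24 FREE]
Op 5: c = malloc(8) -> c = 10; heap: [0-9 ALLOC][10-17 ALLOC][18-24 FREE]
free(c): c = 10 -> block [10-17 ALLOC]; mark free, coalesce with adjacent free neighbors -> [0-9 ALLOC][10-24 FREE]

Answer: [0-9 ALLOC][10-24 FREE]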